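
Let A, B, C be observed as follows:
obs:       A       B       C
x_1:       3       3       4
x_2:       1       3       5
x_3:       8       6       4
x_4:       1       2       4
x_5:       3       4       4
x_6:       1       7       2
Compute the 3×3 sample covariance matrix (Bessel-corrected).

Step 1 — column means:
  mean(A) = (3 + 1 + 8 + 1 + 3 + 1) / 6 = 17/6 = 2.8333
  mean(B) = (3 + 3 + 6 + 2 + 4 + 7) / 6 = 25/6 = 4.1667
  mean(C) = (4 + 5 + 4 + 4 + 4 + 2) / 6 = 23/6 = 3.8333

Step 2 — sample covariance S[i,j] = (1/(n-1)) · Σ_k (x_{k,i} - mean_i) · (x_{k,j} - mean_j), with n-1 = 5.
  S[A,A] = ((0.1667)·(0.1667) + (-1.8333)·(-1.8333) + (5.1667)·(5.1667) + (-1.8333)·(-1.8333) + (0.1667)·(0.1667) + (-1.8333)·(-1.8333)) / 5 = 36.8333/5 = 7.3667
  S[A,B] = ((0.1667)·(-1.1667) + (-1.8333)·(-1.1667) + (5.1667)·(1.8333) + (-1.8333)·(-2.1667) + (0.1667)·(-0.1667) + (-1.8333)·(2.8333)) / 5 = 10.1667/5 = 2.0333
  S[A,C] = ((0.1667)·(0.1667) + (-1.8333)·(1.1667) + (5.1667)·(0.1667) + (-1.8333)·(0.1667) + (0.1667)·(0.1667) + (-1.8333)·(-1.8333)) / 5 = 1.8333/5 = 0.3667
  S[B,B] = ((-1.1667)·(-1.1667) + (-1.1667)·(-1.1667) + (1.8333)·(1.8333) + (-2.1667)·(-2.1667) + (-0.1667)·(-0.1667) + (2.8333)·(2.8333)) / 5 = 18.8333/5 = 3.7667
  S[B,C] = ((-1.1667)·(0.1667) + (-1.1667)·(1.1667) + (1.8333)·(0.1667) + (-2.1667)·(0.1667) + (-0.1667)·(0.1667) + (2.8333)·(-1.8333)) / 5 = -6.8333/5 = -1.3667
  S[C,C] = ((0.1667)·(0.1667) + (1.1667)·(1.1667) + (0.1667)·(0.1667) + (0.1667)·(0.1667) + (0.1667)·(0.1667) + (-1.8333)·(-1.8333)) / 5 = 4.8333/5 = 0.9667

S is symmetric (S[j,i] = S[i,j]). Assembling:

S = [[7.3667, 2.0333, 0.3667],
 [2.0333, 3.7667, -1.3667],
 [0.3667, -1.3667, 0.9667]]


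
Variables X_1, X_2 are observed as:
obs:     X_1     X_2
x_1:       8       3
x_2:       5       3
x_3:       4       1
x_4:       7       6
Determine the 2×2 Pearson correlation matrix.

Step 1 — column means:
  mean(X_1) = (8 + 5 + 4 + 7) / 4 = 24/4 = 6
  mean(X_2) = (3 + 3 + 1 + 6) / 4 = 13/4 = 3.25

Step 2 — sample variances and covariances s[i,j] = (1/(n-1)) · Σ_k (x_{k,i} - mean_i) · (x_{k,j} - mean_j), with n-1 = 3:
  s[X_1,X_1] = ((2)·(2) + (-1)·(-1) + (-2)·(-2) + (1)·(1)) / 3 = 10/3 = 3.3333
  s[X_1,X_2] = ((2)·(-0.25) + (-1)·(-0.25) + (-2)·(-2.25) + (1)·(2.75)) / 3 = 7/3 = 2.3333
  s[X_2,X_2] = ((-0.25)·(-0.25) + (-0.25)·(-0.25) + (-2.25)·(-2.25) + (2.75)·(2.75)) / 3 = 12.75/3 = 4.25
  Sample standard deviations s_i = √(s[i,i]):
  s(X_1) = √(3.3333) = 1.8257
  s(X_2) = √(4.25) = 2.0616

Step 3 — r_{ij} = s_{ij} / (s_i · s_j):
  r[X_1,X_1] = 1 (diagonal).
  r[X_1,X_2] = 2.3333 / (1.8257 · 2.0616) = 2.3333 / 3.7639 = 0.6199
  r[X_2,X_2] = 1 (diagonal).

R is symmetric with unit diagonal. Assembling:

R = [[1, 0.6199],
 [0.6199, 1]]


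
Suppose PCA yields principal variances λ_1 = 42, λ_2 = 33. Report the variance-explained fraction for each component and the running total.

Step 1 — total variance = trace(Sigma) = Σ λ_i = 42 + 33 = 75.

Step 2 — fraction explained by component i = λ_i / Σ λ:
  PC1: 42/75 = 0.56
  PC2: 33/75 = 0.44

Step 3 — cumulative fraction after k components = (λ_1 + ... + λ_k) / Σ λ:
  k = 1: 42/75 = 0.56
  k = 2: (42 + 33)/75 = 75/75 = 1

Summary (fraction, with percent):

explained: PC1 0.56 (56%), PC2 0.44 (44%);  cumulative: 0.56, 1


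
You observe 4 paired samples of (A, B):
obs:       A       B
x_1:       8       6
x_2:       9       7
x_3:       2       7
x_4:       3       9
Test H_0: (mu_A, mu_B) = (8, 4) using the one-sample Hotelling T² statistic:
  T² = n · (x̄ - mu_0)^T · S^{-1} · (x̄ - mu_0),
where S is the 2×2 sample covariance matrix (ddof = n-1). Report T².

Step 1 — sample mean vector:
  mean(A) = (8 + 9 + 2 + 3) / 4 = 22/4 = 5.5
  mean(B) = (6 + 7 + 7 + 9) / 4 = 29/4 = 7.25
  x̄ = (5.5, 7.25),  deviation x̄ - mu_0 = (5.5, 7.25) - (8, 4) = (-2.5, 3.25).

Step 2 — sample covariance matrix, S[i,j] = (1/(n-1)) · Σ_k (x_{k,i} - mean_i) · (x_{k,j} - mean_j), divisor n-1 = 3:
  S[A,A] = ((2.5)·(2.5) + (3.5)·(3.5) + (-3.5)·(-3.5) + (-2.5)·(-2.5)) / 3 = 37/3 = 12.3333
  S[A,B] = ((2.5)·(-1.25) + (3.5)·(-0.25) + (-3.5)·(-0.25) + (-2.5)·(1.75)) / 3 = -7.5/3 = -2.5
  S[B,B] = ((-1.25)·(-1.25) + (-0.25)·(-0.25) + (-0.25)·(-0.25) + (1.75)·(1.75)) / 3 = 4.75/3 = 1.5833
  S = [[12.3333, -2.5],
 [-2.5, 1.5833]].

Step 3 — invert S. det(S) = 12.3333·1.5833 - (-2.5)² = 13.2778.
  S^{-1} = (1/det) · [[d, -b], [-b, a]] = [[0.1192, 0.1883],
 [0.1883, 0.9289]].

Step 4 — quadratic form (x̄ - mu_0)^T · S^{-1} · (x̄ - mu_0):
  S^{-1} · (x̄ - mu_0) = (0.3138, 2.5481),
  (x̄ - mu_0)^T · [...] = (-2.5)·(0.3138) + (3.25)·(2.5481) = 7.4969.

Step 5 — scale by n: T² = 4 · 7.4969 = 29.9874.

T² ≈ 29.9874


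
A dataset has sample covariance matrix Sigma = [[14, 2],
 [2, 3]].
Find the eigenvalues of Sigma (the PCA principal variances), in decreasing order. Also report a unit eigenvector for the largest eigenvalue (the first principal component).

Step 1 — characteristic polynomial of 2×2 Sigma:
  det(Sigma - λI) = λ² - trace · λ + det = 0.
  trace = 14 + 3 = 17, det = 14·3 - (2)² = 38.
Step 2 — discriminant:
  Δ = trace² - 4·det = 289 - 152 = 137.
Step 3 — eigenvalues:
  λ = (trace ± √Δ)/2 = (17 ± 11.7047)/2,
  λ_1 = 14.3523,  λ_2 = 2.6477.

Step 4 — unit eigenvector for λ_1: solve (Sigma - λ_1 I)v = 0. First row:
  (14 - 14.3523)·v_x + (2)·v_y = 0, i.e. (-0.3523)·v_x + (2)·v_y = 0,
  so v ∝ (b, λ_1 - a) = (2, 0.3523) = u.
  ||u|| = √((2)² + (0.3523)²) = √(4.1242) ≈ 2.0308,
  v_1 = u/||u|| ≈ (0.9848, 0.1735) (||v_1|| = 1).

λ_1 = 14.3523,  λ_2 = 2.6477;  v_1 ≈ (0.9848, 0.1735)


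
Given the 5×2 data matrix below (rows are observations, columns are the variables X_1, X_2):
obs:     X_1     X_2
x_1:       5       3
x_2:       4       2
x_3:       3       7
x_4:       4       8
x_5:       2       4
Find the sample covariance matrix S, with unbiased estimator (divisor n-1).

Step 1 — column means:
  mean(X_1) = (5 + 4 + 3 + 4 + 2) / 5 = 18/5 = 3.6
  mean(X_2) = (3 + 2 + 7 + 8 + 4) / 5 = 24/5 = 4.8

Step 2 — sample covariance S[i,j] = (1/(n-1)) · Σ_k (x_{k,i} - mean_i) · (x_{k,j} - mean_j), with n-1 = 4.
  S[X_1,X_1] = ((1.4)·(1.4) + (0.4)·(0.4) + (-0.6)·(-0.6) + (0.4)·(0.4) + (-1.6)·(-1.6)) / 4 = 5.2/4 = 1.3
  S[X_1,X_2] = ((1.4)·(-1.8) + (0.4)·(-2.8) + (-0.6)·(2.2) + (0.4)·(3.2) + (-1.6)·(-0.8)) / 4 = -2.4/4 = -0.6
  S[X_2,X_2] = ((-1.8)·(-1.8) + (-2.8)·(-2.8) + (2.2)·(2.2) + (3.2)·(3.2) + (-0.8)·(-0.8)) / 4 = 26.8/4 = 6.7

S is symmetric (S[j,i] = S[i,j]). Assembling:

S = [[1.3, -0.6],
 [-0.6, 6.7]]


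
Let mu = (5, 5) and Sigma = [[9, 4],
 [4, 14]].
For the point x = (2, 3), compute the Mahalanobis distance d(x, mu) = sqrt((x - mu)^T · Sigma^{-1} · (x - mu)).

Step 1 — centre the observation: (x - mu) = (-3, -2).

Step 2 — invert Sigma. det(Sigma) = 9·14 - (4)² = 110.
  Sigma^{-1} = (1/det) · [[d, -b], [-b, a]] = [[0.1273, -0.0364],
 [-0.0364, 0.0818]].

Step 3 — form the quadratic (x - mu)^T · Sigma^{-1} · (x - mu):
  Sigma^{-1} · (x - mu) = (-0.3091, -0.0545).
  (x - mu)^T · [Sigma^{-1} · (x - mu)] = (-3)·(-0.3091) + (-2)·(-0.0545) = 1.0364.

Step 4 — take square root: d = √(1.0364) ≈ 1.018.

d(x, mu) = √(1.0364) ≈ 1.018


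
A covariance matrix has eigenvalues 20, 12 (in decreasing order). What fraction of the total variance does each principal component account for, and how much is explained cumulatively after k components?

Step 1 — total variance = trace(Sigma) = Σ λ_i = 20 + 12 = 32.

Step 2 — fraction explained by component i = λ_i / Σ λ:
  PC1: 20/32 = 0.625
  PC2: 12/32 = 0.375

Step 3 — cumulative fraction after k components = (λ_1 + ... + λ_k) / Σ λ:
  k = 1: 20/32 = 0.625
  k = 2: (20 + 12)/32 = 32/32 = 1

Summary (fraction, with percent):

explained: PC1 0.625 (62.5%), PC2 0.375 (37.5%);  cumulative: 0.625, 1


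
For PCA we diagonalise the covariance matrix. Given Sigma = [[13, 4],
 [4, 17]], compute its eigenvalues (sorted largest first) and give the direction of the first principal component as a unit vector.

Step 1 — characteristic polynomial of 2×2 Sigma:
  det(Sigma - λI) = λ² - trace · λ + det = 0.
  trace = 13 + 17 = 30, det = 13·17 - (4)² = 205.
Step 2 — discriminant:
  Δ = trace² - 4·det = 900 - 820 = 80.
Step 3 — eigenvalues:
  λ = (trace ± √Δ)/2 = (30 ± 8.9443)/2,
  λ_1 = 19.4721,  λ_2 = 10.5279.

Step 4 — unit eigenvector for λ_1: solve (Sigma - λ_1 I)v = 0. First row:
  (13 - 19.4721)·v_x + (4)·v_y = 0, i.e. (-6.4721)·v_x + (4)·v_y = 0,
  so v ∝ (b, λ_1 - a) = (4, 6.4721) = u.
  ||u|| = √((4)² + (6.4721)²) = √(57.8885) ≈ 7.6085,
  v_1 = u/||u|| ≈ (0.5257, 0.8507) (||v_1|| = 1).

λ_1 = 19.4721,  λ_2 = 10.5279;  v_1 ≈ (0.5257, 0.8507)


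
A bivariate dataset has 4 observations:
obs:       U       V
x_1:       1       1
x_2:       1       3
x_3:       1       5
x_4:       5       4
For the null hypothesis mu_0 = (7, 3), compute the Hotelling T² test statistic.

Step 1 — sample mean vector:
  mean(U) = (1 + 1 + 1 + 5) / 4 = 8/4 = 2
  mean(V) = (1 + 3 + 5 + 4) / 4 = 13/4 = 3.25
  x̄ = (2, 3.25),  deviation x̄ - mu_0 = (2, 3.25) - (7, 3) = (-5, 0.25).

Step 2 — sample covariance matrix, S[i,j] = (1/(n-1)) · Σ_k (x_{k,i} - mean_i) · (x_{k,j} - mean_j), divisor n-1 = 3:
  S[U,U] = ((-1)·(-1) + (-1)·(-1) + (-1)·(-1) + (3)·(3)) / 3 = 12/3 = 4
  S[U,V] = ((-1)·(-2.25) + (-1)·(-0.25) + (-1)·(1.75) + (3)·(0.75)) / 3 = 3/3 = 1
  S[V,V] = ((-2.25)·(-2.25) + (-0.25)·(-0.25) + (1.75)·(1.75) + (0.75)·(0.75)) / 3 = 8.75/3 = 2.9167
  S = [[4, 1],
 [1, 2.9167]].

Step 3 — invert S. det(S) = 4·2.9167 - (1)² = 10.6667.
  S^{-1} = (1/det) · [[d, -b], [-b, a]] = [[0.2734, -0.0938],
 [-0.0938, 0.375]].

Step 4 — quadratic form (x̄ - mu_0)^T · S^{-1} · (x̄ - mu_0):
  S^{-1} · (x̄ - mu_0) = (-1.3906, 0.5625),
  (x̄ - mu_0)^T · [...] = (-5)·(-1.3906) + (0.25)·(0.5625) = 7.0938.

Step 5 — scale by n: T² = 4 · 7.0938 = 28.375.

T² ≈ 28.375


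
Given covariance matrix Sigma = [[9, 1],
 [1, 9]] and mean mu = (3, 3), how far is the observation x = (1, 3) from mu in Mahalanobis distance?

Step 1 — centre the observation: (x - mu) = (-2, 0).

Step 2 — invert Sigma. det(Sigma) = 9·9 - (1)² = 80.
  Sigma^{-1} = (1/det) · [[d, -b], [-b, a]] = [[0.1125, -0.0125],
 [-0.0125, 0.1125]].

Step 3 — form the quadratic (x - mu)^T · Sigma^{-1} · (x - mu):
  Sigma^{-1} · (x - mu) = (-0.225, 0.025).
  (x - mu)^T · [Sigma^{-1} · (x - mu)] = (-2)·(-0.225) + (0)·(0.025) = 0.45.

Step 4 — take square root: d = √(0.45) ≈ 0.6708.

d(x, mu) = √(0.45) ≈ 0.6708


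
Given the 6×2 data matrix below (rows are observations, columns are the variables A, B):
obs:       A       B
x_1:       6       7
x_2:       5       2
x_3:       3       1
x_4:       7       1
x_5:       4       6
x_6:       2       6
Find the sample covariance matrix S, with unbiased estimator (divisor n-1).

Step 1 — column means:
  mean(A) = (6 + 5 + 3 + 7 + 4 + 2) / 6 = 27/6 = 4.5
  mean(B) = (7 + 2 + 1 + 1 + 6 + 6) / 6 = 23/6 = 3.8333

Step 2 — sample covariance S[i,j] = (1/(n-1)) · Σ_k (x_{k,i} - mean_i) · (x_{k,j} - mean_j), with n-1 = 5.
  S[A,A] = ((1.5)·(1.5) + (0.5)·(0.5) + (-1.5)·(-1.5) + (2.5)·(2.5) + (-0.5)·(-0.5) + (-2.5)·(-2.5)) / 5 = 17.5/5 = 3.5
  S[A,B] = ((1.5)·(3.1667) + (0.5)·(-1.8333) + (-1.5)·(-2.8333) + (2.5)·(-2.8333) + (-0.5)·(2.1667) + (-2.5)·(2.1667)) / 5 = -5.5/5 = -1.1
  S[B,B] = ((3.1667)·(3.1667) + (-1.8333)·(-1.8333) + (-2.8333)·(-2.8333) + (-2.8333)·(-2.8333) + (2.1667)·(2.1667) + (2.1667)·(2.1667)) / 5 = 38.8333/5 = 7.7667

S is symmetric (S[j,i] = S[i,j]). Assembling:

S = [[3.5, -1.1],
 [-1.1, 7.7667]]


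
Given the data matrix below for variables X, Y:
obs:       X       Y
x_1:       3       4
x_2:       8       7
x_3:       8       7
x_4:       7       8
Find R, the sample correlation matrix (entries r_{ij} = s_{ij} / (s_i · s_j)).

Step 1 — column means:
  mean(X) = (3 + 8 + 8 + 7) / 4 = 26/4 = 6.5
  mean(Y) = (4 + 7 + 7 + 8) / 4 = 26/4 = 6.5

Step 2 — sample variances and covariances s[i,j] = (1/(n-1)) · Σ_k (x_{k,i} - mean_i) · (x_{k,j} - mean_j), with n-1 = 3:
  s[X,X] = ((-3.5)·(-3.5) + (1.5)·(1.5) + (1.5)·(1.5) + (0.5)·(0.5)) / 3 = 17/3 = 5.6667
  s[X,Y] = ((-3.5)·(-2.5) + (1.5)·(0.5) + (1.5)·(0.5) + (0.5)·(1.5)) / 3 = 11/3 = 3.6667
  s[Y,Y] = ((-2.5)·(-2.5) + (0.5)·(0.5) + (0.5)·(0.5) + (1.5)·(1.5)) / 3 = 9/3 = 3
  Sample standard deviations s_i = √(s[i,i]):
  s(X) = √(5.6667) = 2.3805
  s(Y) = √(3) = 1.7321

Step 3 — r_{ij} = s_{ij} / (s_i · s_j):
  r[X,X] = 1 (diagonal).
  r[X,Y] = 3.6667 / (2.3805 · 1.7321) = 3.6667 / 4.1231 = 0.8893
  r[Y,Y] = 1 (diagonal).

R is symmetric with unit diagonal. Assembling:

R = [[1, 0.8893],
 [0.8893, 1]]


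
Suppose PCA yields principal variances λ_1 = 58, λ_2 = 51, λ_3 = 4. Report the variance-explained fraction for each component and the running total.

Step 1 — total variance = trace(Sigma) = Σ λ_i = 58 + 51 + 4 = 113.

Step 2 — fraction explained by component i = λ_i / Σ λ:
  PC1: 58/113 = 0.5133
  PC2: 51/113 = 0.4513
  PC3: 4/113 = 0.0354

Step 3 — cumulative fraction after k components = (λ_1 + ... + λ_k) / Σ λ:
  k = 1: 58/113 = 0.5133
  k = 2: (58 + 51)/113 = 109/113 = 0.9646
  k = 3: (58 + 51 + 4)/113 = 113/113 = 1

Summary (fraction, with percent):

explained: PC1 0.5133 (51.33%), PC2 0.4513 (45.13%), PC3 0.0354 (3.54%);  cumulative: 0.5133, 0.9646, 1


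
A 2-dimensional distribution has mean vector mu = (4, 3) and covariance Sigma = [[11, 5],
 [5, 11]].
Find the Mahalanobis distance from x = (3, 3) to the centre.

Step 1 — centre the observation: (x - mu) = (-1, 0).

Step 2 — invert Sigma. det(Sigma) = 11·11 - (5)² = 96.
  Sigma^{-1} = (1/det) · [[d, -b], [-b, a]] = [[0.1146, -0.0521],
 [-0.0521, 0.1146]].

Step 3 — form the quadratic (x - mu)^T · Sigma^{-1} · (x - mu):
  Sigma^{-1} · (x - mu) = (-0.1146, 0.0521).
  (x - mu)^T · [Sigma^{-1} · (x - mu)] = (-1)·(-0.1146) + (0)·(0.0521) = 0.1146.

Step 4 — take square root: d = √(0.1146) ≈ 0.3385.

d(x, mu) = √(0.1146) ≈ 0.3385


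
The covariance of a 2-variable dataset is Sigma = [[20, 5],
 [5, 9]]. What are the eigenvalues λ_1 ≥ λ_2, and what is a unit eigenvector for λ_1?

Step 1 — characteristic polynomial of 2×2 Sigma:
  det(Sigma - λI) = λ² - trace · λ + det = 0.
  trace = 20 + 9 = 29, det = 20·9 - (5)² = 155.
Step 2 — discriminant:
  Δ = trace² - 4·det = 841 - 620 = 221.
Step 3 — eigenvalues:
  λ = (trace ± √Δ)/2 = (29 ± 14.8661)/2,
  λ_1 = 21.933,  λ_2 = 7.067.

Step 4 — unit eigenvector for λ_1: solve (Sigma - λ_1 I)v = 0. First row:
  (20 - 21.933)·v_x + (5)·v_y = 0, i.e. (-1.933)·v_x + (5)·v_y = 0,
  so v ∝ (b, λ_1 - a) = (5, 1.933) = u.
  ||u|| = √((5)² + (1.933)²) = √(28.7366) ≈ 5.3607,
  v_1 = u/||u|| ≈ (0.9327, 0.3606) (||v_1|| = 1).

λ_1 = 21.933,  λ_2 = 7.067;  v_1 ≈ (0.9327, 0.3606)


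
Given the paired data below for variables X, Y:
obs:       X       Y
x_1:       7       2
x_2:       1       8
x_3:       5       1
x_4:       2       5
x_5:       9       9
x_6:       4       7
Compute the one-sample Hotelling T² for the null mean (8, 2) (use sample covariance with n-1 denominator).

Step 1 — sample mean vector:
  mean(X) = (7 + 1 + 5 + 2 + 9 + 4) / 6 = 28/6 = 4.6667
  mean(Y) = (2 + 8 + 1 + 5 + 9 + 7) / 6 = 32/6 = 5.3333
  x̄ = (4.6667, 5.3333),  deviation x̄ - mu_0 = (4.6667, 5.3333) - (8, 2) = (-3.3333, 3.3333).

Step 2 — sample covariance matrix, S[i,j] = (1/(n-1)) · Σ_k (x_{k,i} - mean_i) · (x_{k,j} - mean_j), divisor n-1 = 5:
  S[X,X] = ((2.3333)·(2.3333) + (-3.6667)·(-3.6667) + (0.3333)·(0.3333) + (-2.6667)·(-2.6667) + (4.3333)·(4.3333) + (-0.6667)·(-0.6667)) / 5 = 45.3333/5 = 9.0667
  S[X,Y] = ((2.3333)·(-3.3333) + (-3.6667)·(2.6667) + (0.3333)·(-4.3333) + (-2.6667)·(-0.3333) + (4.3333)·(3.6667) + (-0.6667)·(1.6667)) / 5 = -3.3333/5 = -0.6667
  S[Y,Y] = ((-3.3333)·(-3.3333) + (2.6667)·(2.6667) + (-4.3333)·(-4.3333) + (-0.3333)·(-0.3333) + (3.6667)·(3.6667) + (1.6667)·(1.6667)) / 5 = 53.3333/5 = 10.6667
  S = [[9.0667, -0.6667],
 [-0.6667, 10.6667]].

Step 3 — invert S. det(S) = 9.0667·10.6667 - (-0.6667)² = 96.2667.
  S^{-1} = (1/det) · [[d, -b], [-b, a]] = [[0.1108, 0.0069],
 [0.0069, 0.0942]].

Step 4 — quadratic form (x̄ - mu_0)^T · S^{-1} · (x̄ - mu_0):
  S^{-1} · (x̄ - mu_0) = (-0.3463, 0.2909),
  (x̄ - mu_0)^T · [...] = (-3.3333)·(-0.3463) + (3.3333)·(0.2909) = 2.1237.

Step 5 — scale by n: T² = 6 · 2.1237 = 12.7424.

T² ≈ 12.7424


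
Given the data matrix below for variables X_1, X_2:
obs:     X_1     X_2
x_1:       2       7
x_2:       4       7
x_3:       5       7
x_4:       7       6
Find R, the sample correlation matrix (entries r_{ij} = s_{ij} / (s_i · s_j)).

Step 1 — column means:
  mean(X_1) = (2 + 4 + 5 + 7) / 4 = 18/4 = 4.5
  mean(X_2) = (7 + 7 + 7 + 6) / 4 = 27/4 = 6.75

Step 2 — sample variances and covariances s[i,j] = (1/(n-1)) · Σ_k (x_{k,i} - mean_i) · (x_{k,j} - mean_j), with n-1 = 3:
  s[X_1,X_1] = ((-2.5)·(-2.5) + (-0.5)·(-0.5) + (0.5)·(0.5) + (2.5)·(2.5)) / 3 = 13/3 = 4.3333
  s[X_1,X_2] = ((-2.5)·(0.25) + (-0.5)·(0.25) + (0.5)·(0.25) + (2.5)·(-0.75)) / 3 = -2.5/3 = -0.8333
  s[X_2,X_2] = ((0.25)·(0.25) + (0.25)·(0.25) + (0.25)·(0.25) + (-0.75)·(-0.75)) / 3 = 0.75/3 = 0.25
  Sample standard deviations s_i = √(s[i,i]):
  s(X_1) = √(4.3333) = 2.0817
  s(X_2) = √(0.25) = 0.5

Step 3 — r_{ij} = s_{ij} / (s_i · s_j):
  r[X_1,X_1] = 1 (diagonal).
  r[X_1,X_2] = -0.8333 / (2.0817 · 0.5) = -0.8333 / 1.0408 = -0.8006
  r[X_2,X_2] = 1 (diagonal).

R is symmetric with unit diagonal. Assembling:

R = [[1, -0.8006],
 [-0.8006, 1]]


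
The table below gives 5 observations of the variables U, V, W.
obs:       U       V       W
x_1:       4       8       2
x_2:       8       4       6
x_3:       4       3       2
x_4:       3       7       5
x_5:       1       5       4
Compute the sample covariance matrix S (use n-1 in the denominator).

Step 1 — column means:
  mean(U) = (4 + 8 + 4 + 3 + 1) / 5 = 20/5 = 4
  mean(V) = (8 + 4 + 3 + 7 + 5) / 5 = 27/5 = 5.4
  mean(W) = (2 + 6 + 2 + 5 + 4) / 5 = 19/5 = 3.8

Step 2 — sample covariance S[i,j] = (1/(n-1)) · Σ_k (x_{k,i} - mean_i) · (x_{k,j} - mean_j), with n-1 = 4.
  S[U,U] = ((0)·(0) + (4)·(4) + (0)·(0) + (-1)·(-1) + (-3)·(-3)) / 4 = 26/4 = 6.5
  S[U,V] = ((0)·(2.6) + (4)·(-1.4) + (0)·(-2.4) + (-1)·(1.6) + (-3)·(-0.4)) / 4 = -6/4 = -1.5
  S[U,W] = ((0)·(-1.8) + (4)·(2.2) + (0)·(-1.8) + (-1)·(1.2) + (-3)·(0.2)) / 4 = 7/4 = 1.75
  S[V,V] = ((2.6)·(2.6) + (-1.4)·(-1.4) + (-2.4)·(-2.4) + (1.6)·(1.6) + (-0.4)·(-0.4)) / 4 = 17.2/4 = 4.3
  S[V,W] = ((2.6)·(-1.8) + (-1.4)·(2.2) + (-2.4)·(-1.8) + (1.6)·(1.2) + (-0.4)·(0.2)) / 4 = -1.6/4 = -0.4
  S[W,W] = ((-1.8)·(-1.8) + (2.2)·(2.2) + (-1.8)·(-1.8) + (1.2)·(1.2) + (0.2)·(0.2)) / 4 = 12.8/4 = 3.2

S is symmetric (S[j,i] = S[i,j]). Assembling:

S = [[6.5, -1.5, 1.75],
 [-1.5, 4.3, -0.4],
 [1.75, -0.4, 3.2]]


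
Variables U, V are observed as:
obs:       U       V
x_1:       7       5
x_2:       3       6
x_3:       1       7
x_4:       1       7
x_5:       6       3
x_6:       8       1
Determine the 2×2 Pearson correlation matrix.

Step 1 — column means:
  mean(U) = (7 + 3 + 1 + 1 + 6 + 8) / 6 = 26/6 = 4.3333
  mean(V) = (5 + 6 + 7 + 7 + 3 + 1) / 6 = 29/6 = 4.8333

Step 2 — sample variances and covariances s[i,j] = (1/(n-1)) · Σ_k (x_{k,i} - mean_i) · (x_{k,j} - mean_j), with n-1 = 5:
  s[U,U] = ((2.6667)·(2.6667) + (-1.3333)·(-1.3333) + (-3.3333)·(-3.3333) + (-3.3333)·(-3.3333) + (1.6667)·(1.6667) + (3.6667)·(3.6667)) / 5 = 47.3333/5 = 9.4667
  s[U,V] = ((2.6667)·(0.1667) + (-1.3333)·(1.1667) + (-3.3333)·(2.1667) + (-3.3333)·(2.1667) + (1.6667)·(-1.8333) + (3.6667)·(-3.8333)) / 5 = -32.6667/5 = -6.5333
  s[V,V] = ((0.1667)·(0.1667) + (1.1667)·(1.1667) + (2.1667)·(2.1667) + (2.1667)·(2.1667) + (-1.8333)·(-1.8333) + (-3.8333)·(-3.8333)) / 5 = 28.8333/5 = 5.7667
  Sample standard deviations s_i = √(s[i,i]):
  s(U) = √(9.4667) = 3.0768
  s(V) = √(5.7667) = 2.4014

Step 3 — r_{ij} = s_{ij} / (s_i · s_j):
  r[U,U] = 1 (diagonal).
  r[U,V] = -6.5333 / (3.0768 · 2.4014) = -6.5333 / 7.3886 = -0.8842
  r[V,V] = 1 (diagonal).

R is symmetric with unit diagonal. Assembling:

R = [[1, -0.8842],
 [-0.8842, 1]]


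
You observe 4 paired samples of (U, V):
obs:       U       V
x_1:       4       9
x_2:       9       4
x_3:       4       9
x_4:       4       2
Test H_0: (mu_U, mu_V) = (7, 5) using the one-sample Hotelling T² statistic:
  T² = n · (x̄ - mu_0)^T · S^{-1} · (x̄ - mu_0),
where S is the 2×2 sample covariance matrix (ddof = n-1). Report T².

Step 1 — sample mean vector:
  mean(U) = (4 + 9 + 4 + 4) / 4 = 21/4 = 5.25
  mean(V) = (9 + 4 + 9 + 2) / 4 = 24/4 = 6
  x̄ = (5.25, 6),  deviation x̄ - mu_0 = (5.25, 6) - (7, 5) = (-1.75, 1).

Step 2 — sample covariance matrix, S[i,j] = (1/(n-1)) · Σ_k (x_{k,i} - mean_i) · (x_{k,j} - mean_j), divisor n-1 = 3:
  S[U,U] = ((-1.25)·(-1.25) + (3.75)·(3.75) + (-1.25)·(-1.25) + (-1.25)·(-1.25)) / 3 = 18.75/3 = 6.25
  S[U,V] = ((-1.25)·(3) + (3.75)·(-2) + (-1.25)·(3) + (-1.25)·(-4)) / 3 = -10/3 = -3.3333
  S[V,V] = ((3)·(3) + (-2)·(-2) + (3)·(3) + (-4)·(-4)) / 3 = 38/3 = 12.6667
  S = [[6.25, -3.3333],
 [-3.3333, 12.6667]].

Step 3 — invert S. det(S) = 6.25·12.6667 - (-3.3333)² = 68.0556.
  S^{-1} = (1/det) · [[d, -b], [-b, a]] = [[0.1861, 0.049],
 [0.049, 0.0918]].

Step 4 — quadratic form (x̄ - mu_0)^T · S^{-1} · (x̄ - mu_0):
  S^{-1} · (x̄ - mu_0) = (-0.2767, 0.0061),
  (x̄ - mu_0)^T · [...] = (-1.75)·(-0.2767) + (1)·(0.0061) = 0.4904.

Step 5 — scale by n: T² = 4 · 0.4904 = 1.9616.

T² ≈ 1.9616


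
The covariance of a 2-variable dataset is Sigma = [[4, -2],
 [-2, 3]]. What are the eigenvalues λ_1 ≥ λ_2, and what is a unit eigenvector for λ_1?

Step 1 — characteristic polynomial of 2×2 Sigma:
  det(Sigma - λI) = λ² - trace · λ + det = 0.
  trace = 4 + 3 = 7, det = 4·3 - (-2)² = 8.
Step 2 — discriminant:
  Δ = trace² - 4·det = 49 - 32 = 17.
Step 3 — eigenvalues:
  λ = (trace ± √Δ)/2 = (7 ± 4.1231)/2,
  λ_1 = 5.5616,  λ_2 = 1.4384.

Step 4 — unit eigenvector for λ_1: solve (Sigma - λ_1 I)v = 0. First row:
  (4 - 5.5616)·v_x + (-2)·v_y = 0, i.e. (-1.5616)·v_x + (-2)·v_y = 0,
  so v ∝ (b, λ_1 - a) = (-2, 1.5616); multiply by -1 so the first entry is positive: u = (2, -1.5616).
  ||u|| = √((2)² + (-1.5616)²) = √(6.4384) ≈ 2.5374,
  v_1 = u/||u|| ≈ (0.7882, -0.6154) (||v_1|| = 1).

λ_1 = 5.5616,  λ_2 = 1.4384;  v_1 ≈ (0.7882, -0.6154)


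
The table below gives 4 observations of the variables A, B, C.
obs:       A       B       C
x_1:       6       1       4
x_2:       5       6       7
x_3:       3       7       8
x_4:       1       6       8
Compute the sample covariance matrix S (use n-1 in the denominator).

Step 1 — column means:
  mean(A) = (6 + 5 + 3 + 1) / 4 = 15/4 = 3.75
  mean(B) = (1 + 6 + 7 + 6) / 4 = 20/4 = 5
  mean(C) = (4 + 7 + 8 + 8) / 4 = 27/4 = 6.75

Step 2 — sample covariance S[i,j] = (1/(n-1)) · Σ_k (x_{k,i} - mean_i) · (x_{k,j} - mean_j), with n-1 = 3.
  S[A,A] = ((2.25)·(2.25) + (1.25)·(1.25) + (-0.75)·(-0.75) + (-2.75)·(-2.75)) / 3 = 14.75/3 = 4.9167
  S[A,B] = ((2.25)·(-4) + (1.25)·(1) + (-0.75)·(2) + (-2.75)·(1)) / 3 = -12/3 = -4
  S[A,C] = ((2.25)·(-2.75) + (1.25)·(0.25) + (-0.75)·(1.25) + (-2.75)·(1.25)) / 3 = -10.25/3 = -3.4167
  S[B,B] = ((-4)·(-4) + (1)·(1) + (2)·(2) + (1)·(1)) / 3 = 22/3 = 7.3333
  S[B,C] = ((-4)·(-2.75) + (1)·(0.25) + (2)·(1.25) + (1)·(1.25)) / 3 = 15/3 = 5
  S[C,C] = ((-2.75)·(-2.75) + (0.25)·(0.25) + (1.25)·(1.25) + (1.25)·(1.25)) / 3 = 10.75/3 = 3.5833

S is symmetric (S[j,i] = S[i,j]). Assembling:

S = [[4.9167, -4, -3.4167],
 [-4, 7.3333, 5],
 [-3.4167, 5, 3.5833]]


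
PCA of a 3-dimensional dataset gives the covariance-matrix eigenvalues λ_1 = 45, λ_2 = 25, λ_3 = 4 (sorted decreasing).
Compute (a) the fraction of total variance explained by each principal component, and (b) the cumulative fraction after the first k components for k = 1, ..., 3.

Step 1 — total variance = trace(Sigma) = Σ λ_i = 45 + 25 + 4 = 74.

Step 2 — fraction explained by component i = λ_i / Σ λ:
  PC1: 45/74 = 0.6081
  PC2: 25/74 = 0.3378
  PC3: 4/74 = 0.0541

Step 3 — cumulative fraction after k components = (λ_1 + ... + λ_k) / Σ λ:
  k = 1: 45/74 = 0.6081
  k = 2: (45 + 25)/74 = 70/74 = 0.9459
  k = 3: (45 + 25 + 4)/74 = 74/74 = 1

Summary (fraction, with percent):

explained: PC1 0.6081 (60.81%), PC2 0.3378 (33.78%), PC3 0.0541 (5.41%);  cumulative: 0.6081, 0.9459, 1


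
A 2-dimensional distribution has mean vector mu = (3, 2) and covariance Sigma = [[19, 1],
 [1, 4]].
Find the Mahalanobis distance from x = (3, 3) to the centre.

Step 1 — centre the observation: (x - mu) = (0, 1).

Step 2 — invert Sigma. det(Sigma) = 19·4 - (1)² = 75.
  Sigma^{-1} = (1/det) · [[d, -b], [-b, a]] = [[0.0533, -0.0133],
 [-0.0133, 0.2533]].

Step 3 — form the quadratic (x - mu)^T · Sigma^{-1} · (x - mu):
  Sigma^{-1} · (x - mu) = (-0.0133, 0.2533).
  (x - mu)^T · [Sigma^{-1} · (x - mu)] = (0)·(-0.0133) + (1)·(0.2533) = 0.2533.

Step 4 — take square root: d = √(0.2533) ≈ 0.5033.

d(x, mu) = √(0.2533) ≈ 0.5033


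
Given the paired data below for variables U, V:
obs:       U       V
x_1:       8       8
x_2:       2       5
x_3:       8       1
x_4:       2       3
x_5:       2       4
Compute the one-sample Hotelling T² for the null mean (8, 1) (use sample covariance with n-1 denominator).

Step 1 — sample mean vector:
  mean(U) = (8 + 2 + 8 + 2 + 2) / 5 = 22/5 = 4.4
  mean(V) = (8 + 5 + 1 + 3 + 4) / 5 = 21/5 = 4.2
  x̄ = (4.4, 4.2),  deviation x̄ - mu_0 = (4.4, 4.2) - (8, 1) = (-3.6, 3.2).

Step 2 — sample covariance matrix, S[i,j] = (1/(n-1)) · Σ_k (x_{k,i} - mean_i) · (x_{k,j} - mean_j), divisor n-1 = 4:
  S[U,U] = ((3.6)·(3.6) + (-2.4)·(-2.4) + (3.6)·(3.6) + (-2.4)·(-2.4) + (-2.4)·(-2.4)) / 4 = 43.2/4 = 10.8
  S[U,V] = ((3.6)·(3.8) + (-2.4)·(0.8) + (3.6)·(-3.2) + (-2.4)·(-1.2) + (-2.4)·(-0.2)) / 4 = 3.6/4 = 0.9
  S[V,V] = ((3.8)·(3.8) + (0.8)·(0.8) + (-3.2)·(-3.2) + (-1.2)·(-1.2) + (-0.2)·(-0.2)) / 4 = 26.8/4 = 6.7
  S = [[10.8, 0.9],
 [0.9, 6.7]].

Step 3 — invert S. det(S) = 10.8·6.7 - (0.9)² = 71.55.
  S^{-1} = (1/det) · [[d, -b], [-b, a]] = [[0.0936, -0.0126],
 [-0.0126, 0.1509]].

Step 4 — quadratic form (x̄ - mu_0)^T · S^{-1} · (x̄ - mu_0):
  S^{-1} · (x̄ - mu_0) = (-0.3774, 0.5283),
  (x̄ - mu_0)^T · [...] = (-3.6)·(-0.3774) + (3.2)·(0.5283) = 3.0491.

Step 5 — scale by n: T² = 5 · 3.0491 = 15.2453.

T² ≈ 15.2453


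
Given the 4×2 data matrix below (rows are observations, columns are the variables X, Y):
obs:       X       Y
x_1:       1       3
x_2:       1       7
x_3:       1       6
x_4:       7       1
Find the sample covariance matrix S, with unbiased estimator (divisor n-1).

Step 1 — column means:
  mean(X) = (1 + 1 + 1 + 7) / 4 = 10/4 = 2.5
  mean(Y) = (3 + 7 + 6 + 1) / 4 = 17/4 = 4.25

Step 2 — sample covariance S[i,j] = (1/(n-1)) · Σ_k (x_{k,i} - mean_i) · (x_{k,j} - mean_j), with n-1 = 3.
  S[X,X] = ((-1.5)·(-1.5) + (-1.5)·(-1.5) + (-1.5)·(-1.5) + (4.5)·(4.5)) / 3 = 27/3 = 9
  S[X,Y] = ((-1.5)·(-1.25) + (-1.5)·(2.75) + (-1.5)·(1.75) + (4.5)·(-3.25)) / 3 = -19.5/3 = -6.5
  S[Y,Y] = ((-1.25)·(-1.25) + (2.75)·(2.75) + (1.75)·(1.75) + (-3.25)·(-3.25)) / 3 = 22.75/3 = 7.5833

S is symmetric (S[j,i] = S[i,j]). Assembling:

S = [[9, -6.5],
 [-6.5, 7.5833]]


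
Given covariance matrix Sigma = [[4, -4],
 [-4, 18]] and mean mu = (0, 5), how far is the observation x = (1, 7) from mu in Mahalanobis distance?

Step 1 — centre the observation: (x - mu) = (1, 2).

Step 2 — invert Sigma. det(Sigma) = 4·18 - (-4)² = 56.
  Sigma^{-1} = (1/det) · [[d, -b], [-b, a]] = [[0.3214, 0.0714],
 [0.0714, 0.0714]].

Step 3 — form the quadratic (x - mu)^T · Sigma^{-1} · (x - mu):
  Sigma^{-1} · (x - mu) = (0.4643, 0.2143).
  (x - mu)^T · [Sigma^{-1} · (x - mu)] = (1)·(0.4643) + (2)·(0.2143) = 0.8929.

Step 4 — take square root: d = √(0.8929) ≈ 0.9449.

d(x, mu) = √(0.8929) ≈ 0.9449


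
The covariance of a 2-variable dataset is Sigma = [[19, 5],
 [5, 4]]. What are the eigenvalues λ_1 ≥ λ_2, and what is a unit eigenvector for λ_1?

Step 1 — characteristic polynomial of 2×2 Sigma:
  det(Sigma - λI) = λ² - trace · λ + det = 0.
  trace = 19 + 4 = 23, det = 19·4 - (5)² = 51.
Step 2 — discriminant:
  Δ = trace² - 4·det = 529 - 204 = 325.
Step 3 — eigenvalues:
  λ = (trace ± √Δ)/2 = (23 ± 18.0278)/2,
  λ_1 = 20.5139,  λ_2 = 2.4861.

Step 4 — unit eigenvector for λ_1: solve (Sigma - λ_1 I)v = 0. First row:
  (19 - 20.5139)·v_x + (5)·v_y = 0, i.e. (-1.5139)·v_x + (5)·v_y = 0,
  so v ∝ (b, λ_1 - a) = (5, 1.5139) = u.
  ||u|| = √((5)² + (1.5139)²) = √(27.2918) ≈ 5.2242,
  v_1 = u/||u|| ≈ (0.9571, 0.2898) (||v_1|| = 1).

λ_1 = 20.5139,  λ_2 = 2.4861;  v_1 ≈ (0.9571, 0.2898)


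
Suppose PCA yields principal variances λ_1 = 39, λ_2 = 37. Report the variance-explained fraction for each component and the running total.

Step 1 — total variance = trace(Sigma) = Σ λ_i = 39 + 37 = 76.

Step 2 — fraction explained by component i = λ_i / Σ λ:
  PC1: 39/76 = 0.5132
  PC2: 37/76 = 0.4868

Step 3 — cumulative fraction after k components = (λ_1 + ... + λ_k) / Σ λ:
  k = 1: 39/76 = 0.5132
  k = 2: (39 + 37)/76 = 76/76 = 1

Summary (fraction, with percent):

explained: PC1 0.5132 (51.32%), PC2 0.4868 (48.68%);  cumulative: 0.5132, 1


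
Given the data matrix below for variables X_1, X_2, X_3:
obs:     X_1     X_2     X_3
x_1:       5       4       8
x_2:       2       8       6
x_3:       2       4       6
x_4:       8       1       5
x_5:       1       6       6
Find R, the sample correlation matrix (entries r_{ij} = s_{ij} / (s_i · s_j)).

Step 1 — column means:
  mean(X_1) = (5 + 2 + 2 + 8 + 1) / 5 = 18/5 = 3.6
  mean(X_2) = (4 + 8 + 4 + 1 + 6) / 5 = 23/5 = 4.6
  mean(X_3) = (8 + 6 + 6 + 5 + 6) / 5 = 31/5 = 6.2

Step 2 — sample variances and covariances s[i,j] = (1/(n-1)) · Σ_k (x_{k,i} - mean_i) · (x_{k,j} - mean_j), with n-1 = 4:
  s[X_1,X_1] = ((1.4)·(1.4) + (-1.6)·(-1.6) + (-1.6)·(-1.6) + (4.4)·(4.4) + (-2.6)·(-2.6)) / 4 = 33.2/4 = 8.3
  s[X_1,X_2] = ((1.4)·(-0.6) + (-1.6)·(3.4) + (-1.6)·(-0.6) + (4.4)·(-3.6) + (-2.6)·(1.4)) / 4 = -24.8/4 = -6.2
  s[X_1,X_3] = ((1.4)·(1.8) + (-1.6)·(-0.2) + (-1.6)·(-0.2) + (4.4)·(-1.2) + (-2.6)·(-0.2)) / 4 = -1.6/4 = -0.4
  s[X_2,X_2] = ((-0.6)·(-0.6) + (3.4)·(3.4) + (-0.6)·(-0.6) + (-3.6)·(-3.6) + (1.4)·(1.4)) / 4 = 27.2/4 = 6.8
  s[X_2,X_3] = ((-0.6)·(1.8) + (3.4)·(-0.2) + (-0.6)·(-0.2) + (-3.6)·(-1.2) + (1.4)·(-0.2)) / 4 = 2.4/4 = 0.6
  s[X_3,X_3] = ((1.8)·(1.8) + (-0.2)·(-0.2) + (-0.2)·(-0.2) + (-1.2)·(-1.2) + (-0.2)·(-0.2)) / 4 = 4.8/4 = 1.2
  Sample standard deviations s_i = √(s[i,i]):
  s(X_1) = √(8.3) = 2.881
  s(X_2) = √(6.8) = 2.6077
  s(X_3) = √(1.2) = 1.0954

Step 3 — r_{ij} = s_{ij} / (s_i · s_j):
  r[X_1,X_1] = 1 (diagonal).
  r[X_1,X_2] = -6.2 / (2.881 · 2.6077) = -6.2 / 7.5127 = -0.8253
  r[X_1,X_3] = -0.4 / (2.881 · 1.0954) = -0.4 / 3.1559 = -0.1267
  r[X_2,X_2] = 1 (diagonal).
  r[X_2,X_3] = 0.6 / (2.6077 · 1.0954) = 0.6 / 2.8566 = 0.21
  r[X_3,X_3] = 1 (diagonal).

R is symmetric with unit diagonal. Assembling:

R = [[1, -0.8253, -0.1267],
 [-0.8253, 1, 0.21],
 [-0.1267, 0.21, 1]]


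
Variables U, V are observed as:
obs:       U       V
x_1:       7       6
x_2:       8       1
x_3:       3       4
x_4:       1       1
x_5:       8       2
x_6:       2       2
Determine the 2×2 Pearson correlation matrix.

Step 1 — column means:
  mean(U) = (7 + 8 + 3 + 1 + 8 + 2) / 6 = 29/6 = 4.8333
  mean(V) = (6 + 1 + 4 + 1 + 2 + 2) / 6 = 16/6 = 2.6667

Step 2 — sample variances and covariances s[i,j] = (1/(n-1)) · Σ_k (x_{k,i} - mean_i) · (x_{k,j} - mean_j), with n-1 = 5:
  s[U,U] = ((2.1667)·(2.1667) + (3.1667)·(3.1667) + (-1.8333)·(-1.8333) + (-3.8333)·(-3.8333) + (3.1667)·(3.1667) + (-2.8333)·(-2.8333)) / 5 = 50.8333/5 = 10.1667
  s[U,V] = ((2.1667)·(3.3333) + (3.1667)·(-1.6667) + (-1.8333)·(1.3333) + (-3.8333)·(-1.6667) + (3.1667)·(-0.6667) + (-2.8333)·(-0.6667)) / 5 = 5.6667/5 = 1.1333
  s[V,V] = ((3.3333)·(3.3333) + (-1.6667)·(-1.6667) + (1.3333)·(1.3333) + (-1.6667)·(-1.6667) + (-0.6667)·(-0.6667) + (-0.6667)·(-0.6667)) / 5 = 19.3333/5 = 3.8667
  Sample standard deviations s_i = √(s[i,i]):
  s(U) = √(10.1667) = 3.1885
  s(V) = √(3.8667) = 1.9664

Step 3 — r_{ij} = s_{ij} / (s_i · s_j):
  r[U,U] = 1 (diagonal).
  r[U,V] = 1.1333 / (3.1885 · 1.9664) = 1.1333 / 6.2699 = 0.1808
  r[V,V] = 1 (diagonal).

R is symmetric with unit diagonal. Assembling:

R = [[1, 0.1808],
 [0.1808, 1]]


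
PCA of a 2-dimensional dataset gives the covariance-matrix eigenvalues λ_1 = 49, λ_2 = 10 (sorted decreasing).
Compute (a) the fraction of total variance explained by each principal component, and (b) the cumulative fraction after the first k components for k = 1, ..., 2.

Step 1 — total variance = trace(Sigma) = Σ λ_i = 49 + 10 = 59.

Step 2 — fraction explained by component i = λ_i / Σ λ:
  PC1: 49/59 = 0.8305
  PC2: 10/59 = 0.1695

Step 3 — cumulative fraction after k components = (λ_1 + ... + λ_k) / Σ λ:
  k = 1: 49/59 = 0.8305
  k = 2: (49 + 10)/59 = 59/59 = 1

Summary (fraction, with percent):

explained: PC1 0.8305 (83.05%), PC2 0.1695 (16.95%);  cumulative: 0.8305, 1


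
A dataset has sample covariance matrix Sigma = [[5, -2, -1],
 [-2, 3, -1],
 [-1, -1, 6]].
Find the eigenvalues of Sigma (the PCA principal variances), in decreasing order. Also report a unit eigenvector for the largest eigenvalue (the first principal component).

Step 1 — characteristic polynomial p(λ) = det(λI - Sigma) = λ³ - tr·λ² + c_1·λ - det, where tr = trace, c_1 = sum of the principal 2×2 minors, det = det(Sigma):
  tr = 5 + 3 + 6 = 14,
  c_1 = (5·3 - (-2)²) + (5·6 - (-1)²) + (3·6 - (-1)²) = 11 + 29 + 17 = 57,
  det = 5·(3·6 - (-1)²) - (-2)·((-2)·6 - (-1)·(-1)) + (-1)·((-2)·(-1) - 3·(-1)) = 5·(17) - (-2)·(-13) + (-1)·(5) = 54.
  So p(λ) = λ³ - 14λ² + 57λ - 54.
Step 2 — look for an integer root (rational root theorem: any rational root is an integer divisor of 54). Testing λ = 6:
  p(6) = 216 - 504 + 342 - 54 = 0  ✓
  Dividing out (λ - 6): p(λ) = (λ - 6)(λ² - 8λ + 9).
Step 3 — remaining eigenvalues from the quadratic λ² - 8λ + 9 = 0:
  Δ = 8² - 4·9 = 64 - 36 = 28,  λ = (8 ± √28)/2 = (8 ± 5.2915)/2 ≈ 6.6458 or 1.3542.
  Sorted: λ_1 = 6.6458,  λ_2 = 6,  λ_3 = 1.3542  (check: sum = 14 = tr ✓).

Step 4 — unit eigenvector for λ_1 ≈ 6.6458: v spans the null space of (Sigma - λ_1 I), whose rows are
  r_1 = (-1.6458, -2, -1),  r_2 = (-2, -3.6458, -1),  r_3 = (-1, -1, -0.6458).
  v is orthogonal to every row, so take v ∝ r_1 × r_2 = ((-2)·(-1) - (-1)·(-3.6458), (-1)·(-2) - (-1.6458)·(-1), (-1.6458)·(-3.6458) - (-2)·(-2)) ≈ (-1.6458, 0.3542, 2).
  Rescale (multiply by -1 so the first nonzero entry is positive): u = (1.6458, -0.3542, -2).
  ||u|| = √((1.6458)² + (-0.3542)² + (-2)²) = √(6.834) ≈ 2.6142,  v_1 = u/||u|| ≈ (0.6295, -0.1355, -0.7651) (||v_1|| = 1).

λ_1 = 6.6458,  λ_2 = 6,  λ_3 = 1.3542;  v_1 ≈ (0.6295, -0.1355, -0.7651)


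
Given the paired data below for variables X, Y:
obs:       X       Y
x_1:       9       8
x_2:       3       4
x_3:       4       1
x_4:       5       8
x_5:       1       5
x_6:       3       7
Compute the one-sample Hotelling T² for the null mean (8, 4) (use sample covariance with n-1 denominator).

Step 1 — sample mean vector:
  mean(X) = (9 + 3 + 4 + 5 + 1 + 3) / 6 = 25/6 = 4.1667
  mean(Y) = (8 + 4 + 1 + 8 + 5 + 7) / 6 = 33/6 = 5.5
  x̄ = (4.1667, 5.5),  deviation x̄ - mu_0 = (4.1667, 5.5) - (8, 4) = (-3.8333, 1.5).

Step 2 — sample covariance matrix, S[i,j] = (1/(n-1)) · Σ_k (x_{k,i} - mean_i) · (x_{k,j} - mean_j), divisor n-1 = 5:
  S[X,X] = ((4.8333)·(4.8333) + (-1.1667)·(-1.1667) + (-0.1667)·(-0.1667) + (0.8333)·(0.8333) + (-3.1667)·(-3.1667) + (-1.1667)·(-1.1667)) / 5 = 36.8333/5 = 7.3667
  S[X,Y] = ((4.8333)·(2.5) + (-1.1667)·(-1.5) + (-0.1667)·(-4.5) + (0.8333)·(2.5) + (-3.1667)·(-0.5) + (-1.1667)·(1.5)) / 5 = 16.5/5 = 3.3
  S[Y,Y] = ((2.5)·(2.5) + (-1.5)·(-1.5) + (-4.5)·(-4.5) + (2.5)·(2.5) + (-0.5)·(-0.5) + (1.5)·(1.5)) / 5 = 37.5/5 = 7.5
  S = [[7.3667, 3.3],
 [3.3, 7.5]].

Step 3 — invert S. det(S) = 7.3667·7.5 - (3.3)² = 44.36.
  S^{-1} = (1/det) · [[d, -b], [-b, a]] = [[0.1691, -0.0744],
 [-0.0744, 0.1661]].

Step 4 — quadratic form (x̄ - mu_0)^T · S^{-1} · (x̄ - mu_0):
  S^{-1} · (x̄ - mu_0) = (-0.7597, 0.5343),
  (x̄ - mu_0)^T · [...] = (-3.8333)·(-0.7597) + (1.5)·(0.5343) = 3.7136.

Step 5 — scale by n: T² = 6 · 3.7136 = 22.2813.

T² ≈ 22.2813


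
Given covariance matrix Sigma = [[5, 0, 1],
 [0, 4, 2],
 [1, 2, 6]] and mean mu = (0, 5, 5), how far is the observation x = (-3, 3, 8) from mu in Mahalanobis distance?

Step 1 — centre the observation: (x - mu) = (-3, -2, 3).

Step 2 — invert Sigma (cofactor / det for 3×3, or solve directly):
  Sigma^{-1} = [[0.2083, 0.0208, -0.0417],
 [0.0208, 0.3021, -0.1042],
 [-0.0417, -0.1042, 0.2083]].

Step 3 — form the quadratic (x - mu)^T · Sigma^{-1} · (x - mu):
  Sigma^{-1} · (x - mu) = (-0.7917, -0.9792, 0.9583).
  (x - mu)^T · [Sigma^{-1} · (x - mu)] = (-3)·(-0.7917) + (-2)·(-0.9792) + (3)·(0.9583) = 7.2083.

Step 4 — take square root: d = √(7.2083) ≈ 2.6848.

d(x, mu) = √(7.2083) ≈ 2.6848


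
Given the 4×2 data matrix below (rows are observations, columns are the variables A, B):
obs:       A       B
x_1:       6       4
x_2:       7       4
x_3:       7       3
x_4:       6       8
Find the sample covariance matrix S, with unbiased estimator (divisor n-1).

Step 1 — column means:
  mean(A) = (6 + 7 + 7 + 6) / 4 = 26/4 = 6.5
  mean(B) = (4 + 4 + 3 + 8) / 4 = 19/4 = 4.75

Step 2 — sample covariance S[i,j] = (1/(n-1)) · Σ_k (x_{k,i} - mean_i) · (x_{k,j} - mean_j), with n-1 = 3.
  S[A,A] = ((-0.5)·(-0.5) + (0.5)·(0.5) + (0.5)·(0.5) + (-0.5)·(-0.5)) / 3 = 1/3 = 0.3333
  S[A,B] = ((-0.5)·(-0.75) + (0.5)·(-0.75) + (0.5)·(-1.75) + (-0.5)·(3.25)) / 3 = -2.5/3 = -0.8333
  S[B,B] = ((-0.75)·(-0.75) + (-0.75)·(-0.75) + (-1.75)·(-1.75) + (3.25)·(3.25)) / 3 = 14.75/3 = 4.9167

S is symmetric (S[j,i] = S[i,j]). Assembling:

S = [[0.3333, -0.8333],
 [-0.8333, 4.9167]]


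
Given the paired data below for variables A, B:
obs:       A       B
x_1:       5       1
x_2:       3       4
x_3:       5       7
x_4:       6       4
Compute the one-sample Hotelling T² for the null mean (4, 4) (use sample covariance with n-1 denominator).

Step 1 — sample mean vector:
  mean(A) = (5 + 3 + 5 + 6) / 4 = 19/4 = 4.75
  mean(B) = (1 + 4 + 7 + 4) / 4 = 16/4 = 4
  x̄ = (4.75, 4),  deviation x̄ - mu_0 = (4.75, 4) - (4, 4) = (0.75, 0).

Step 2 — sample covariance matrix, S[i,j] = (1/(n-1)) · Σ_k (x_{k,i} - mean_i) · (x_{k,j} - mean_j), divisor n-1 = 3:
  S[A,A] = ((0.25)·(0.25) + (-1.75)·(-1.75) + (0.25)·(0.25) + (1.25)·(1.25)) / 3 = 4.75/3 = 1.5833
  S[A,B] = ((0.25)·(-3) + (-1.75)·(0) + (0.25)·(3) + (1.25)·(0)) / 3 = 0/3 = 0
  S[B,B] = ((-3)·(-3) + (0)·(0) + (3)·(3) + (0)·(0)) / 3 = 18/3 = 6
  S = [[1.5833, 0],
 [0, 6]].

Step 3 — invert S. det(S) = 1.5833·6 - (0)² = 9.5.
  S^{-1} = (1/det) · [[d, -b], [-b, a]] = [[0.6316, 0],
 [0, 0.1667]].

Step 4 — quadratic form (x̄ - mu_0)^T · S^{-1} · (x̄ - mu_0):
  S^{-1} · (x̄ - mu_0) = (0.4737, 0),
  (x̄ - mu_0)^T · [...] = (0.75)·(0.4737) + (0)·(0) = 0.3553.

Step 5 — scale by n: T² = 4 · 0.3553 = 1.4211.

T² ≈ 1.4211


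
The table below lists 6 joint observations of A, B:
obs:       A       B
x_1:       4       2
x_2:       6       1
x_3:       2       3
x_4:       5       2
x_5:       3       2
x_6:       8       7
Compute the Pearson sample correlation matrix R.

Step 1 — column means:
  mean(A) = (4 + 6 + 2 + 5 + 3 + 8) / 6 = 28/6 = 4.6667
  mean(B) = (2 + 1 + 3 + 2 + 2 + 7) / 6 = 17/6 = 2.8333

Step 2 — sample variances and covariances s[i,j] = (1/(n-1)) · Σ_k (x_{k,i} - mean_i) · (x_{k,j} - mean_j), with n-1 = 5:
  s[A,A] = ((-0.6667)·(-0.6667) + (1.3333)·(1.3333) + (-2.6667)·(-2.6667) + (0.3333)·(0.3333) + (-1.6667)·(-1.6667) + (3.3333)·(3.3333)) / 5 = 23.3333/5 = 4.6667
  s[A,B] = ((-0.6667)·(-0.8333) + (1.3333)·(-1.8333) + (-2.6667)·(0.1667) + (0.3333)·(-0.8333) + (-1.6667)·(-0.8333) + (3.3333)·(4.1667)) / 5 = 12.6667/5 = 2.5333
  s[B,B] = ((-0.8333)·(-0.8333) + (-1.8333)·(-1.8333) + (0.1667)·(0.1667) + (-0.8333)·(-0.8333) + (-0.8333)·(-0.8333) + (4.1667)·(4.1667)) / 5 = 22.8333/5 = 4.5667
  Sample standard deviations s_i = √(s[i,i]):
  s(A) = √(4.6667) = 2.1602
  s(B) = √(4.5667) = 2.137

Step 3 — r_{ij} = s_{ij} / (s_i · s_j):
  r[A,A] = 1 (diagonal).
  r[A,B] = 2.5333 / (2.1602 · 2.137) = 2.5333 / 4.6164 = 0.5488
  r[B,B] = 1 (diagonal).

R is symmetric with unit diagonal. Assembling:

R = [[1, 0.5488],
 [0.5488, 1]]
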